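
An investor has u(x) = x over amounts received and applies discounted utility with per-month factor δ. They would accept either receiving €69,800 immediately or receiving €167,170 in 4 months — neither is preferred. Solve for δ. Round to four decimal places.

The payoff in 4 months is discounted by δ^4, so u(69800) = δ^4·u(167170) and δ^4 = u(69800)/u(167170).
With u(x) = x: δ^4 = 69800/167170 = 0.41754.
Taking the 4th root: δ = 0.41754^(1/4) ≈ 0.8038.

δ ≈ 0.8038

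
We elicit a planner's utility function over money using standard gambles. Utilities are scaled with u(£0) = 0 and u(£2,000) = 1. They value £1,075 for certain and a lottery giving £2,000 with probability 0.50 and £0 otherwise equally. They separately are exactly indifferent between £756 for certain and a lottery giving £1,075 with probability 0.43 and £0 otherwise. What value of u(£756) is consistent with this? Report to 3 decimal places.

First, u(£1,075) = 0.50·u(£2,000) + 0.50·u(£0) = 0.50.
Chaining: u(£756) = 0.43·0.50 + 0.57·0.00 = 0.2150.

0.215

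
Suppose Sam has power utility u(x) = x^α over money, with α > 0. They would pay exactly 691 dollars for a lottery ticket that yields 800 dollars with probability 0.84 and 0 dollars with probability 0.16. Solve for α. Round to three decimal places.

Since u(0) = 0, the lottery's EU is 0.84·800^α.
Indifference: 691^α = 0.84·800^α, so (691/800)^α = 0.84.
Take logs: α = ln 0.84 / ln(691/800) ≈ 1.19035.

α ≈ 1.190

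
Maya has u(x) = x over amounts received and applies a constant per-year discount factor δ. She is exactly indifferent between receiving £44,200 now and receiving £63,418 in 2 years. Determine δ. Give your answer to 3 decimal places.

δ ≈ 0.835

Indifference means u(44200) = δ^2 · u(63418), so δ^2 = u(44200)/u(63418).
With u(x) = x: δ^2 = 44200/63418 = 0.69696.
So δ = 0.69696^(1/2) ≈ 0.835.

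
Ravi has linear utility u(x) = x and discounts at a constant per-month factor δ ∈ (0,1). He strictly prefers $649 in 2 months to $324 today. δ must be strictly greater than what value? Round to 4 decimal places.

δ > 0.7066

Under u(x) = x this choice says 324 < δ^2·649.
Hence δ^2 > 324/649 = 0.49923, and x ↦ x^(1/2) is increasing on (0,∞).
δ > 0.49923^(1/2) = 0.7066.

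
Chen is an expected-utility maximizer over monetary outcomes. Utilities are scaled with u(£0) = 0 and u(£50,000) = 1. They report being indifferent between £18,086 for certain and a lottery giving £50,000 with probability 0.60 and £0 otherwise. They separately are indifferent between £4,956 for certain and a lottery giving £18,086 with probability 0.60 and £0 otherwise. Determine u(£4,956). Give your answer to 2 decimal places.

The first gamble pins u(£18,086): it must equal 0.60·1 + 0.40·0 = 0.60.
Chaining: u(£4,956) = 0.60·0.60 + 0.40·0.00 = 0.3600.

0.36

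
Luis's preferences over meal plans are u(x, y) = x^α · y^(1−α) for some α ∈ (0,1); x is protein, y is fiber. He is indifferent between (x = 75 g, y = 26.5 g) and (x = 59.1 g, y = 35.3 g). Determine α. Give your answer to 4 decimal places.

The Cobb–Douglas utilities coincide, so 75^α·26.5^(1−α) = 59.1^α·35.3^(1−α).
Taking logs: α·ln 75 + (1−α)·ln 26.5 = α·ln 59.1 + (1−α)·ln 35.3, i.e. α·0.2382572 = (1−α)·0.2867382.
So α/(1−α) = (0.2867382)/(0.2382572) = 1.2034818, and α = 1.2034818/2.2034818 ≈ 0.5462.

α ≈ 0.5462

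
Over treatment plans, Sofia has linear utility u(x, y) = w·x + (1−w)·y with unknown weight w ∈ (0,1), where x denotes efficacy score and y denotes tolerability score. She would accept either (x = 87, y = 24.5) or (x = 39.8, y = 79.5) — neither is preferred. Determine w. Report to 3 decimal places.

Indifference: w·87 + (1−w)·24.5 = w·39.8 + (1−w)·79.5.
w·(87−39.8) = (1−w)·(79.5−24.5), i.e. w·47.2 = (1−w)·55.
Hence w = 55/(47.2+55) = 55/102.2 = 0.538.

w = 0.538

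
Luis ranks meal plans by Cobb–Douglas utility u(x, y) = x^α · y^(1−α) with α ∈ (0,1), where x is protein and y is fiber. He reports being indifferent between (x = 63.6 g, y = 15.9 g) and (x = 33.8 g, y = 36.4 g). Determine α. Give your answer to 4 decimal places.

Indifference: 63.6^α · 15.9^(1−α) = 33.8^α · 36.4^(1−α).
(63.6/33.8)^α = (36.4/15.9)^(1−α); take logs: α·ln(63.6/33.8) = (1−α)·ln(36.4/15.9), i.e. α·0.6321527 = (1−α)·0.8282497.
Thus α·(1.4604024) = 0.8282497, so α = 0.8282497/1.4604024 ≈ 0.5671.

α ≈ 0.5671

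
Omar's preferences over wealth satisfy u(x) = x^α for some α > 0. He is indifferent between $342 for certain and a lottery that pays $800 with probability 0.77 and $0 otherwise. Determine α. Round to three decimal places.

α ≈ 0.308

EU(lottery) = 0.77·800^α + 0.23·0 = 0.77·800^α.
Indifference: 342^α = 0.77·800^α, so (342/800)^α = 0.77.
Take logs: α = ln 0.77 / ln(342/800) ≈ 0.30756.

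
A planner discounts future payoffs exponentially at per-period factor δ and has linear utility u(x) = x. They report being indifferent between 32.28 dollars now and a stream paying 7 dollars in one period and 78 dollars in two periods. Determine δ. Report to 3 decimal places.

Equating present values: 32.28 = 7δ + 78δ².
That is, 78δ² + 7δ − 32.28 = 0, a quadratic in δ.
The positive root is δ = [−7 + √(7² + 4·78·32.28)] / (2·78) = (−7 + 100.600)/156 ≈ 0.600.

δ ≈ 0.600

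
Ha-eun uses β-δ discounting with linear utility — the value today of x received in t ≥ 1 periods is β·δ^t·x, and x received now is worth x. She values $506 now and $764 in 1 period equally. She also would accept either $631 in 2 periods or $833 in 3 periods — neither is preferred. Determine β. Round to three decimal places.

From the later pair, β·δ^2·631 = β·δ^3·833; dividing through, δ = 631/833 = 0.75750.
Now use the now-vs-future pair: 506 = β·δ·764 gives β = 506/(0.75750·764) ≈ 0.874.

β ≈ 0.874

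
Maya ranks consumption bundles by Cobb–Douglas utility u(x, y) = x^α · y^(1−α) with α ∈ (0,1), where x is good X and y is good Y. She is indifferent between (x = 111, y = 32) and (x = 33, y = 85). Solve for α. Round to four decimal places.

The Cobb–Douglas utilities coincide, so 111^α·32^(1−α) = 33^α·85^(1−α).
(111/33)^α = (85/32)^(1−α); take logs: α·ln(111/33) = (1−α)·ln(85/32), i.e. α·1.2130226 = (1−α)·0.9769154.
So α/(1−α) = (0.9769154)/(1.2130226) = 0.8053563, and α = 0.8053563/1.8053563 ≈ 0.4461.

α ≈ 0.4461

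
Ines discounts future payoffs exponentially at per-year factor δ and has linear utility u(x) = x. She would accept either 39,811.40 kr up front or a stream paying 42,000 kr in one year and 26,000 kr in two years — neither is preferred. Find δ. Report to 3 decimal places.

δ ≈ 0.670

Present value of the stream is 42000·δ + 26000·δ². Indifference gives 42000δ + 26000δ² = 39811.40.
That is, 26000δ² + 42000δ − 39811.40 = 0, a quadratic in δ.
By the quadratic formula (taking the positive root), δ = (−42000 + √5904385600.00) / 52000 ≈ 0.670.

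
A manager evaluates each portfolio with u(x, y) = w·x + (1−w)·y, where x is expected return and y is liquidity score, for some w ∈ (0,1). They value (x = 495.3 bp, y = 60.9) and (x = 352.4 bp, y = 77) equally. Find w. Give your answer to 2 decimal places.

Indifference: w·495.3 + (1−w)·60.9 = w·352.4 + (1−w)·77.
Collecting terms: w·142.9 = (1−w)·16.1.
Hence w = 16.1/(142.9+16.1) = 16.1/159 = 0.10.

w = 0.10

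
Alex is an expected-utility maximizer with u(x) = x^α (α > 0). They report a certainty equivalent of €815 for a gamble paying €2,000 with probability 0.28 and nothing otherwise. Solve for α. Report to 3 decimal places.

Since u(0) = 0, the lottery's EU is 0.28·2000^α.
Setting u(815) equal to that: 815^α = 0.28·2000^α ⇒ (815/2000)^α = 0.28.
α = ln(0.28) / ln(815/2000) = -1.272966/-0.897714 ≈ 1.418.

α ≈ 1.418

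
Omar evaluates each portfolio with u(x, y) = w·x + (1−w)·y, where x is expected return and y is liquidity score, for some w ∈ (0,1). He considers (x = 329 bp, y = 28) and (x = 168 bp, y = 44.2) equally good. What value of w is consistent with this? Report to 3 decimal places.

w = 0.091

Equating utilities: w·329 + (1−w)·28 = w·168 + (1−w)·44.2.
Rearranging, 161·w − 16.2·(1−w) = 0.
Hence w = 16.2/(161+16.2) = 16.2/177.2 = 0.091.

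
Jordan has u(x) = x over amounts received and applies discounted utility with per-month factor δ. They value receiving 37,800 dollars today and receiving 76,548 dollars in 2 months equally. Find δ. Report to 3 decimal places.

δ ≈ 0.703

Indifference means u(37800) = δ^2 · u(76548), so δ^2 = u(37800)/u(76548).
With u(x) = x: δ^2 = 37800/76548 = 0.49381.
So δ = 0.49381^(1/2) ≈ 0.703.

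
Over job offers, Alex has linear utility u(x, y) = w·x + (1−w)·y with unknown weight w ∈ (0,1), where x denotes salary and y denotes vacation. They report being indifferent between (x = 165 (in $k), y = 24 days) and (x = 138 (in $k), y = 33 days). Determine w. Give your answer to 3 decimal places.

Indifference: w·165 + (1−w)·24 = w·138 + (1−w)·33.
Collecting terms: w·27 = (1−w)·9.
The marginal rate of substitution is 9/27, so w = 9/(27+9) = 0.250.

w = 0.250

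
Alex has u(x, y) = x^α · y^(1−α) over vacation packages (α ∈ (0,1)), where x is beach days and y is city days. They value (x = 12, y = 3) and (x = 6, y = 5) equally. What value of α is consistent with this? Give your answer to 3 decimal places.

Indifference: 12^α · 3^(1−α) = 6^α · 5^(1−α).
Taking logs: α·ln 12 + (1−α)·ln 3 = α·ln 6 + (1−α)·ln 5, i.e. α·0.693147 = (1−α)·0.510826.
So α/(1−α) = (0.510826)/(0.693147) = 0.736966, and α = 0.736966/1.736966 ≈ 0.424.

α ≈ 0.424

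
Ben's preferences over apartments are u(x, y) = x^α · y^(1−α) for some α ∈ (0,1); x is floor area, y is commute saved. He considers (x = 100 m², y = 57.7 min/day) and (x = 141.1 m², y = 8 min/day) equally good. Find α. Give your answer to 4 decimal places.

α ≈ 0.8516

Set the two utilities equal: 100^α·57.7^(1−α) = 141.1^α·8^(1−α).
Taking logs: α·ln 100 + (1−α)·ln 57.7 = α·ln 141.1 + (1−α)·ln 8, i.e. α·-0.3442987 = (1−α)·-1.9758156.
Thus α·(-2.3201143) = -1.9758156, so α = -1.9758156/-2.3201143 ≈ 0.8516.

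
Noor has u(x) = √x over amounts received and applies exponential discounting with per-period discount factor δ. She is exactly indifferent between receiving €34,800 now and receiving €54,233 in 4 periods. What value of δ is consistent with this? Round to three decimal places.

The payoff in 4 periods is discounted by δ^4, so u(34800) = δ^4·u(54233) and δ^4 = u(34800)/u(54233).
With u(x) = √x: δ^4 = √34800/√54233 = √(34800/54233) = 0.80105.
Hence δ = (0.80105)^(1/4) = 0.94605.

δ ≈ 0.946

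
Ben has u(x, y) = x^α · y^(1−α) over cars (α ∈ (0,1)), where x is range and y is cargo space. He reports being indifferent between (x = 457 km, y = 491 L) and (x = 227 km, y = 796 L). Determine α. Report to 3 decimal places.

Set the two utilities equal: 457^α·491^(1−α) = 227^α·796^(1−α).
Taking logs: α·ln 457 + (1−α)·ln 491 = α·ln 227 + (1−α)·ln 796, i.e. α·0.699733 = (1−α)·0.483155.
So α/(1−α) = (0.483155)/(0.699733) = 0.690485, and α = 0.690485/1.690485 ≈ 0.408.

α ≈ 0.408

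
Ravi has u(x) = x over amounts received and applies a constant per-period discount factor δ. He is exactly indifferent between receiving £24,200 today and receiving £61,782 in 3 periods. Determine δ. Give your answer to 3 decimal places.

Equating discounted utilities: u(24200) = δ^3·u(61782) ⇒ δ^3 = u(24200)/u(61782).
With u(x) = x: δ^3 = 24200/61782 = 0.39170.
So δ = 0.39170^(1/3) ≈ 0.732.

δ ≈ 0.732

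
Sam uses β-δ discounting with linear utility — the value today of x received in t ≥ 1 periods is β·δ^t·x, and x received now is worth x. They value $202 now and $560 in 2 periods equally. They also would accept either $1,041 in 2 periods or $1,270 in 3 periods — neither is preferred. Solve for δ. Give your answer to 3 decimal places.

The second indifference involves only future payoffs, so β cancels: β·δ^2·1041 = β·δ^3·1270, giving δ = 1041/1270 = 0.81969.

δ ≈ 0.820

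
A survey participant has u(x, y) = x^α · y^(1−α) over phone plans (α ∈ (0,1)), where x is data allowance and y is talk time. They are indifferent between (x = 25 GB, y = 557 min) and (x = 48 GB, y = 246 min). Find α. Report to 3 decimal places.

Set the two utilities equal: 25^α·557^(1−α) = 48^α·246^(1−α).
Rearrange to (25/48)^α = (246/557)^(1−α) and take logs: α·-0.652325 = (1−α)·-0.817234.
So α/(1−α) = (-0.817234)/(-0.652325) = 1.252802, and α = 1.252802/2.252802 ≈ 0.556.

α ≈ 0.556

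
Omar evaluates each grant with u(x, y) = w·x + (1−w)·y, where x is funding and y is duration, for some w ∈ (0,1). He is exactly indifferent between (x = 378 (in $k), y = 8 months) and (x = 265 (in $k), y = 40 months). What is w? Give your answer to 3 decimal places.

w = 0.221

Equating utilities: w·378 + (1−w)·8 = w·265 + (1−w)·40.
w·(378−265) = (1−w)·(40−8), i.e. w·113 = (1−w)·32.
So w/(1−w) = 32/113 = 0.2832, giving w = 32/(113+32) = 0.221.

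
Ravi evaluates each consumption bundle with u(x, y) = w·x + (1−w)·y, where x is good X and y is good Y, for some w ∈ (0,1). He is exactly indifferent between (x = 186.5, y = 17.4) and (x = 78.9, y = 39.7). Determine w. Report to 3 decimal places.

w = 0.172

Indifference: w·186.5 + (1−w)·17.4 = w·78.9 + (1−w)·39.7.
Rearranging, 107.6·w − 22.3·(1−w) = 0.
The marginal rate of substitution is 22.3/107.6, so w = 22.3/(107.6+22.3) = 0.172.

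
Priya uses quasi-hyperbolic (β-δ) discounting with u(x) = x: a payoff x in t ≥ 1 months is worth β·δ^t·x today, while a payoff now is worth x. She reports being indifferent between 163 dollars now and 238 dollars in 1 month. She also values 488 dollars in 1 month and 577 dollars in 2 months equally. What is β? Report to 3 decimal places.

From the later pair, β·δ^1·488 = β·δ^2·577; dividing through, δ = 488/577 = 0.84575.
The first indifference: 163 = β·δ·238, so β = 163/(δ·238) = 163/(0.84575·238) ≈ 0.810.

β ≈ 0.810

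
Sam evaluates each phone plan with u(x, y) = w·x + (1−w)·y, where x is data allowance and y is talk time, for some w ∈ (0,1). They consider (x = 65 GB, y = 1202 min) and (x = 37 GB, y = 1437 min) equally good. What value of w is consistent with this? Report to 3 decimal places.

w = 0.894

Equating utilities: w·65 + (1−w)·1202 = w·37 + (1−w)·1437.
w·(65−37) = (1−w)·(1437−1202), i.e. w·28 = (1−w)·235.
So w/(1−w) = 235/28 = 8.3929, giving w = 235/(28+235) = 0.894.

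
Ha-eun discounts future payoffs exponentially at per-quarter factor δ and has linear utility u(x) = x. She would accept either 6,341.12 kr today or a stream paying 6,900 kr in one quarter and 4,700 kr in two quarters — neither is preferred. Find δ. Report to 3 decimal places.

δ ≈ 0.640

Present value of the stream is 6900·δ + 4700·δ². Indifference gives 6900δ + 4700δ² = 6341.12.
So 4700δ² + 6900δ − 6341.12 = 0.
The positive root is δ = [−6900 + √(6900² + 4·4700·6341.12)] / (2·4700) = (−6900 + 12916.000)/9400 ≈ 0.640.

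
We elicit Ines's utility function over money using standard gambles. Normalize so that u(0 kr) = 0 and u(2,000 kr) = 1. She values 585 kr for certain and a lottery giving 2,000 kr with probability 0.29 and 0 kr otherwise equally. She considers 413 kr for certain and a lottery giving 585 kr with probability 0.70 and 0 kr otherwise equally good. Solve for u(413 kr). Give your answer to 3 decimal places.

The first gamble pins u(585 kr): it must equal 0.29·1 + 0.71·0 = 0.29.
Then u(413 kr) = 0.70·u(585 kr) + 0.30·u(0 kr) = 0.70·0.29 + 0.30·0.00 = 0.2030.

0.203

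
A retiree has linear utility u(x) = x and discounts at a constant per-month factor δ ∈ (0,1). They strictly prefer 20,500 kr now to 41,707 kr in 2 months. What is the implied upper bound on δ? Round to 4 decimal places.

Under u(x) = x this choice says 20500 > δ^2·41707.
So δ^2 < 20500/41707 = 0.49152; taking the square root of both positive sides preserves the inequality.
δ < (20500/41707)^(1/2) ≈ 0.7011.

δ < 0.7011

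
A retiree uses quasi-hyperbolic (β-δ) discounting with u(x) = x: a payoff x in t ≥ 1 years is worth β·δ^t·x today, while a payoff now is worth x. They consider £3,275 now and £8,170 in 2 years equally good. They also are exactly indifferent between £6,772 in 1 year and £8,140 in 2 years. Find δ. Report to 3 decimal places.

δ ≈ 0.832

Both payoffs in the second observation are in the future, so β drops out: δ^1·6772 = δ^2·8140 ⇒ δ = 6772/8140 = 0.83194.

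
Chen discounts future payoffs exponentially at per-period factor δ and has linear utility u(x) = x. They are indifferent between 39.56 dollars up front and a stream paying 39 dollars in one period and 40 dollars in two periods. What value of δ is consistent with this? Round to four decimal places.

The stream is worth 39δ + 40δ² today, so 39δ + 40δ² = 39.56.
Rearranged: 40δ² + 39δ − 39.56 = 0.
The positive root is δ = [−39 + √(39² + 4·40·39.56)] / (2·40) = (−39 + 88.604)/80 ≈ 0.6200.

δ ≈ 0.6200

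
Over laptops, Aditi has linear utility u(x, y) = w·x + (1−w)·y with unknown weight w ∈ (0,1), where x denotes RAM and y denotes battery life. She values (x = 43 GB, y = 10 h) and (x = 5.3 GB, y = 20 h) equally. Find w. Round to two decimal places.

Indifference: w·43 + (1−w)·10 = w·5.3 + (1−w)·20.
Rearranging, 37.7·w − 10·(1−w) = 0.
The marginal rate of substitution is 10/37.7, so w = 10/(37.7+10) = 0.21.

w = 0.21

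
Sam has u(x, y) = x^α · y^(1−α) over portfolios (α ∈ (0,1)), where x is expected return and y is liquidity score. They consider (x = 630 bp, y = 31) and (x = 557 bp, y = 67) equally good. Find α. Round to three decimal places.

α ≈ 0.862

Set the two utilities equal: 630^α·31^(1−α) = 557^α·67^(1−α).
(630/557)^α = (67/31)^(1−α); take logs: α·ln(630/557) = (1−α)·ln(67/31), i.e. α·0.123155 = (1−α)·0.770705.
So α/(1−α) = (0.770705)/(0.123155) = 6.258008, and α = 6.258008/7.258008 ≈ 0.862.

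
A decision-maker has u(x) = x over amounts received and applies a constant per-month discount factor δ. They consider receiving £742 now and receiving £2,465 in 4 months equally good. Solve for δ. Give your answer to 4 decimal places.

δ ≈ 0.7407

Equating discounted utilities: u(742) = δ^4·u(2465) ⇒ δ^4 = u(742)/u(2465).
With u(x) = x: δ^4 = 742/2465 = 0.30101.
Hence δ = (0.30101)^(1/4) = 0.740708.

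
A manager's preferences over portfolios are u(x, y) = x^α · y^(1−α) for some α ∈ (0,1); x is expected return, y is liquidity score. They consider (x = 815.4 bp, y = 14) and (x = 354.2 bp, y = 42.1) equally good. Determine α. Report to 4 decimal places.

α ≈ 0.5690

Set the two utilities equal: 815.4^α·14^(1−α) = 354.2^α·42.1^(1−α).
Rearrange to (815.4/354.2)^α = (42.1/14)^(1−α) and take logs: α·0.8338171 = (1−α)·1.1009904.
Thus α·(1.9348075) = 1.1009904, so α = 1.1009904/1.9348075 ≈ 0.5690.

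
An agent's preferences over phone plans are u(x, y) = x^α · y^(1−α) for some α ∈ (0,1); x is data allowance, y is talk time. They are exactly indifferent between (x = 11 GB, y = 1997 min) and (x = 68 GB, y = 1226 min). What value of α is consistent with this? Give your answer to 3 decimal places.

The Cobb–Douglas utilities coincide, so 11^α·1997^(1−α) = 68^α·1226^(1−α).
(11/68)^α = (1226/1997)^(1−α); take logs: α·ln(11/68) = (1−α)·ln(1226/1997), i.e. α·-1.821612 = (1−α)·-0.487889.
Thus α·(-2.309501) = -0.487889, so α = -0.487889/-2.309501 ≈ 0.211.

α ≈ 0.211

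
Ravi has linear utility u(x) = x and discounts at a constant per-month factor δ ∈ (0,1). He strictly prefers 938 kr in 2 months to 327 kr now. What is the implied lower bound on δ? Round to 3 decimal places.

δ > 0.590

Under u(x) = x this choice says 327 < δ^2·938.
Hence δ^2 > 327/938 = 0.34861, and x ↦ x^(1/2) is increasing on (0,∞).
δ > (327/938)^(1/2) ≈ 0.590.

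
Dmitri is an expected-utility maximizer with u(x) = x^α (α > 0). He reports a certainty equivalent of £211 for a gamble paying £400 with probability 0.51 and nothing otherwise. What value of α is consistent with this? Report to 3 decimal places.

Since u(0) = 0, the lottery's EU is 0.51·400^α.
Setting u(211) equal to that: 211^α = 0.51·400^α ⇒ (211/400)^α = 0.51.
Taking logs: α·ln(211/400) = ln(0.51), so α = -0.673345 / -0.639606 ≈ 1.053.

α ≈ 1.053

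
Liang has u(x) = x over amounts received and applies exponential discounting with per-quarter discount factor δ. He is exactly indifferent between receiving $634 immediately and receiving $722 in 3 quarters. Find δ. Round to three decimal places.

Equating discounted utilities: u(634) = δ^3·u(722) ⇒ δ^3 = u(634)/u(722).
With u(x) = x: δ^3 = 634/722 = 0.87812.
So δ = 0.87812^(1/3) ≈ 0.958.

δ ≈ 0.958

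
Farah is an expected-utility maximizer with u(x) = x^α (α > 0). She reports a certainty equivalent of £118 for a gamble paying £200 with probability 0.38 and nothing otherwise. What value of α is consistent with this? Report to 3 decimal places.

The lottery's expected utility is 0.38·u(200) + 0.62·u(0) = 0.38·200^α (since u(0) = 0 for α > 0).
Equating: 118^α = 0.38·200^α, i.e. 0.5900^α = 0.38.
Take logs: α = ln 0.38 / ln(118/200) ≈ 1.83382.

α ≈ 1.834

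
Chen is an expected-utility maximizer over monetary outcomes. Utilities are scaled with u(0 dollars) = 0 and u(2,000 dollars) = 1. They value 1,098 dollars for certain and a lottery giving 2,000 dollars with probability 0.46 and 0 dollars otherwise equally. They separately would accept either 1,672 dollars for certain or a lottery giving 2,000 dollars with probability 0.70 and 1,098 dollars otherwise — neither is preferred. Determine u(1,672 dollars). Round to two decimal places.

0.84

The first gamble pins u(1,098 dollars): it must equal 0.46·1 + 0.54·0 = 0.46.
Then u(1,672 dollars) = 0.70·u(2,000 dollars) + 0.30·u(1,098 dollars) = 0.70·1.00 + 0.30·0.46 = 0.8380.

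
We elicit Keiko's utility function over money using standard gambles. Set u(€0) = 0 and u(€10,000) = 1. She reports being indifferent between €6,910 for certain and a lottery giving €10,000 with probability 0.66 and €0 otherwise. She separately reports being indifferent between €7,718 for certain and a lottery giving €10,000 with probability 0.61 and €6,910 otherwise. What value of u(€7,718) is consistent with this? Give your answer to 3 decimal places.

0.867

From the first indifference, u(€6,910) = 0.66·u(€10,000) + 0.34·u(€0) = 0.66·1 + 0.34·0 = 0.66.
Then u(€7,718) = 0.61·u(€10,000) + 0.39·u(€6,910) = 0.61·1.00 + 0.39·0.66 = 0.8674.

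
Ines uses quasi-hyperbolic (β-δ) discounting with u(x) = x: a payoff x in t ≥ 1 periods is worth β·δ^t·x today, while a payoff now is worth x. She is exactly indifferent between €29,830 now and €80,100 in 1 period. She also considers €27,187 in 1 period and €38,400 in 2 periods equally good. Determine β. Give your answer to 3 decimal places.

From the later pair, β·δ^1·27187 = β·δ^2·38400; dividing through, δ = 27187/38400 = 0.70799.
Substituting δ into 29830 = β·δ·80100: β = 29830/(56710.383) ≈ 0.526.

β ≈ 0.526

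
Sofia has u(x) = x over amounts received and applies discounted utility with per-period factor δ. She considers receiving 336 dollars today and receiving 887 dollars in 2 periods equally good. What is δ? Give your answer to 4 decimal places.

Equating discounted utilities: u(336) = δ^2·u(887) ⇒ δ^2 = u(336)/u(887).
With u(x) = x: δ^2 = 336/887 = 0.37880.
Hence δ = (0.37880)^(1/2) = 0.615471.

δ ≈ 0.6155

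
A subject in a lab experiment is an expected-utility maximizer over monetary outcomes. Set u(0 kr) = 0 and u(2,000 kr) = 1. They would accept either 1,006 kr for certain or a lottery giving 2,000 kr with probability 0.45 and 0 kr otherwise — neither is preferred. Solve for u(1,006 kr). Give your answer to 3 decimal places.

u(1,006 kr) equals the lottery's expected utility: 0.45·1 + 0.55·0 = 0.45.

0.450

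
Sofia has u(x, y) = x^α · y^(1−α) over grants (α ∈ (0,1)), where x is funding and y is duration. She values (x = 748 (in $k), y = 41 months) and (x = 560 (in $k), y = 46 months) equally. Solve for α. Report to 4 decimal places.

Indifference: 748^α · 41^(1−α) = 560^α · 46^(1−α).
Rearrange to (748/560)^α = (46/41)^(1−α) and take logs: α·0.2894662 = (1−α)·0.1150693.
Thus α·(0.4045355) = 0.1150693, so α = 0.1150693/0.4045355 ≈ 0.2844.

α ≈ 0.2844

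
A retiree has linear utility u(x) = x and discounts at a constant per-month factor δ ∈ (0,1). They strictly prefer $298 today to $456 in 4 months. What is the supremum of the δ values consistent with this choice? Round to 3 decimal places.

δ < 0.899

Comparing present values: 298 > δ^4·456.
Hence δ^4 < 298/456 = 0.65351, and x ↦ x^(1/4) is increasing on (0,∞).
δ < 0.65351^(1/4) = 0.899.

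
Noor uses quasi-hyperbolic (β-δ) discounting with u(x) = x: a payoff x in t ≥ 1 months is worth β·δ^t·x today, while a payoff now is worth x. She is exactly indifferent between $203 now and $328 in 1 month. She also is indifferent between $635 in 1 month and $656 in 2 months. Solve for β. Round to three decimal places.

Both payoffs in the second observation are in the future, so β drops out: δ^1·635 = δ^2·656 ⇒ δ = 635/656 = 0.96799.
The first indifference: 203 = β·δ·328, so β = 203/(δ·328) = 203/(0.96799·328) ≈ 0.639.

β ≈ 0.639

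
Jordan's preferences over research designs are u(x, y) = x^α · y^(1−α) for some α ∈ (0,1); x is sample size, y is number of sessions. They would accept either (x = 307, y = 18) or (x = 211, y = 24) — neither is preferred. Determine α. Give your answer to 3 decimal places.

Indifference: 307^α · 18^(1−α) = 211^α · 24^(1−α).
Rearrange to (307/211)^α = (24/18)^(1−α) and take logs: α·0.374990 = (1−α)·0.287682.
So α/(1−α) = (0.287682)/(0.374990) = 0.767172, and α = 0.767172/1.767172 ≈ 0.434.

α ≈ 0.434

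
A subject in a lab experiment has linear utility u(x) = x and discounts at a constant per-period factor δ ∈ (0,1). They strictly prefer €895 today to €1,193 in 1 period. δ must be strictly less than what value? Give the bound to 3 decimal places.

δ < 0.750

Under u(x) = x this choice says 895 > δ·1193.
So δ < 895/1193 = 0.75021.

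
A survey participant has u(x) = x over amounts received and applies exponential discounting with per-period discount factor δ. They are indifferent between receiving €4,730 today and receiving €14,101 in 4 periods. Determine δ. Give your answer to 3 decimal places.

δ ≈ 0.761

Equating discounted utilities: u(4730) = δ^4·u(14101) ⇒ δ^4 = u(4730)/u(14101).
With u(x) = x: δ^4 = 4730/14101 = 0.33544.
Taking the 4th root: δ = 0.33544^(1/4) ≈ 0.761.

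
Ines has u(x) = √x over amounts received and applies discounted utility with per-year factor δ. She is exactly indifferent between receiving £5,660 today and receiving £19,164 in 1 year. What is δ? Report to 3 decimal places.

δ ≈ 0.543

The payoff in 1 year is discounted by δ, so u(5660) = δ·u(19164) and δ = u(5660)/u(19164).
Since u(x) = √x, δ = √(5660/19164) = 0.54346.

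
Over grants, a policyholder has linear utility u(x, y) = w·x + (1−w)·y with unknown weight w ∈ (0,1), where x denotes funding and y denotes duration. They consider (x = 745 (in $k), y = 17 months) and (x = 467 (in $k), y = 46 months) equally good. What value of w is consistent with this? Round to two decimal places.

u(745,17) = u(467,46) means w·745 + (1−w)·17 = w·467 + (1−w)·46.
w·(745−467) = (1−w)·(46−17), i.e. w·278 = (1−w)·29.
So w/(1−w) = 29/278 = 0.1043, giving w = 29/(278+29) = 0.09.

w = 0.09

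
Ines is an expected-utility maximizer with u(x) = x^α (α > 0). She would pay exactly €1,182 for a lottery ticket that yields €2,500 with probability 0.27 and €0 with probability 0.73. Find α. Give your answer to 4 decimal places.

Since u(0) = 0, the lottery's EU is 0.27·2500^α.
Indifference: 1182^α = 0.27·2500^α, so (1182/2500)^α = 0.27.
Taking logs: α·ln(1182/2500) = ln(0.27), so α = -1.3093333 / -0.7490828 ≈ 1.7479.

α ≈ 1.7479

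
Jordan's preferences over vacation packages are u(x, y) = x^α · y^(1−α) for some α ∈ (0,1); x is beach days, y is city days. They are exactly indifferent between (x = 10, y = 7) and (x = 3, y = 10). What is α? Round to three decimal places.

α ≈ 0.229

Indifference: 10^α · 7^(1−α) = 3^α · 10^(1−α).
Rearrange to (10/3)^α = (10/7)^(1−α) and take logs: α·1.203973 = (1−α)·0.356675.
Thus α·(1.560648) = 0.356675, so α = 0.356675/1.560648 ≈ 0.229.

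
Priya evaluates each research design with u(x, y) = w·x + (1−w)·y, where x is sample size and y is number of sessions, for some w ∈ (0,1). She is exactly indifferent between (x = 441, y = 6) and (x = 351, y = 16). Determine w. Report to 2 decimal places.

w = 0.10

Equating utilities: w·441 + (1−w)·6 = w·351 + (1−w)·16.
Collecting terms: w·90 = (1−w)·10.
So w/(1−w) = 10/90 = 0.1111, giving w = 10/(90+10) = 0.10.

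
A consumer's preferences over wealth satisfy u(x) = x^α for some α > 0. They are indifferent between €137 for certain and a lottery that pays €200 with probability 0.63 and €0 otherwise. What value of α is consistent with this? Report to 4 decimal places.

EU(lottery) = 0.63·200^α + 0.37·0 = 0.63·200^α.
Setting u(137) equal to that: 137^α = 0.63·200^α ⇒ (137/200)^α = 0.63.
Take logs: α = ln 0.63 / ln(137/200) ≈ 1.221229.

α ≈ 1.2212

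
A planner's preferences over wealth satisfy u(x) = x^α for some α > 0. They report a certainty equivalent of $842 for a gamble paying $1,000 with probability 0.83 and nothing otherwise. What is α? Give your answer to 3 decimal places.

α ≈ 1.083

The lottery's expected utility is 0.83·u(1000) + 0.17·u(0) = 0.83·1000^α (since u(0) = 0 for α > 0).
Indifference: 842^α = 0.83·1000^α, so (842/1000)^α = 0.83.
α = ln(0.83) / ln(842/1000) = -0.186330/-0.171975 ≈ 1.083.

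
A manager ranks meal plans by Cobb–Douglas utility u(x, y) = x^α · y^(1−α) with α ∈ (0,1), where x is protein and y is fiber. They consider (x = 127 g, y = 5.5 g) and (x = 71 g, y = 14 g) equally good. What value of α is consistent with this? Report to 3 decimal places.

α ≈ 0.616

The Cobb–Douglas utilities coincide, so 127^α·5.5^(1−α) = 71^α·14^(1−α).
Rearrange to (127/71)^α = (14/5.5)^(1−α) and take logs: α·0.581507 = (1−α)·0.934309.
So α/(1−α) = (0.934309)/(0.581507) = 1.606703, and α = 1.606703/2.606703 ≈ 0.616.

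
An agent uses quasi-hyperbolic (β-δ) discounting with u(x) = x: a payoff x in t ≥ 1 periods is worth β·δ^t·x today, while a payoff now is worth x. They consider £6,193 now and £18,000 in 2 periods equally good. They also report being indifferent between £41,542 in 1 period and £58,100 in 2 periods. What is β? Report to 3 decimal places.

β ≈ 0.673

From the later pair, β·δ^1·41542 = β·δ^2·58100; dividing through, δ = 41542/58100 = 0.71501.
Now use the now-vs-future pair: 6193 = β·δ^2·18000 gives β = 6193/(0.51124·18000) ≈ 0.673.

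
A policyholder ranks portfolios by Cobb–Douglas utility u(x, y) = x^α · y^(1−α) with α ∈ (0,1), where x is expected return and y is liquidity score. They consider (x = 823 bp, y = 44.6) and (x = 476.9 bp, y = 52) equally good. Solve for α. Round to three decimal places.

Indifference: 823^α · 44.6^(1−α) = 476.9^α · 52^(1−α).
(823/476.9)^α = (52/44.6)^(1−α); take logs: α·ln(823/476.9) = (1−α)·ln(52/44.6), i.e. α·0.545649 = (1−α)·0.153510.
With A = 0.545649 and B = 0.153510: α·A = (1−α)·B, so α = B/(A+B) = 0.153510/0.699159 ≈ 0.220.

α ≈ 0.220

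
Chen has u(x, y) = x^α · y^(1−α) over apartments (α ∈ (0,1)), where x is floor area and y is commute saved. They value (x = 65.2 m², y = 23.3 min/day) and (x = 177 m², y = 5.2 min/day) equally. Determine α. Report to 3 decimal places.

α ≈ 0.600

Set the two utilities equal: 65.2^α·23.3^(1−α) = 177^α·5.2^(1−α).
Taking logs: α·ln 65.2 + (1−α)·ln 23.3 = α·ln 177 + (1−α)·ln 5.2, i.e. α·-0.998690 = (1−α)·-1.499795.
With A = -0.998690 and B = -1.499795: α·A = (1−α)·B, so α = B/(A+B) = -1.499795/-2.498485 ≈ 0.600.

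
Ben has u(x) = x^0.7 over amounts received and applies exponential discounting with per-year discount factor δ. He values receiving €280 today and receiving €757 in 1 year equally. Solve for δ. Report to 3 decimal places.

The payoff in 1 year is discounted by δ, so u(280) = δ·u(757) and δ = u(280)/u(757).
Since u(x) = x^0.7, δ = (280/757)^0.7 = 0.36988^0.7 = 0.49848.

δ ≈ 0.498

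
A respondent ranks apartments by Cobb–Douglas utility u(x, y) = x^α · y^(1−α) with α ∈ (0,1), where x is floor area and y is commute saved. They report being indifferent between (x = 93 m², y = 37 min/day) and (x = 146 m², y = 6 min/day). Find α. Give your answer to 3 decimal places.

α ≈ 0.801

Set the two utilities equal: 93^α·37^(1−α) = 146^α·6^(1−α).
(93/146)^α = (6/37)^(1−α); take logs: α·ln(93/146) = (1−α)·ln(6/37), i.e. α·-0.451007 = (1−α)·-1.819158.
Thus α·(-2.270165) = -1.819158, so α = -1.819158/-2.270165 ≈ 0.801.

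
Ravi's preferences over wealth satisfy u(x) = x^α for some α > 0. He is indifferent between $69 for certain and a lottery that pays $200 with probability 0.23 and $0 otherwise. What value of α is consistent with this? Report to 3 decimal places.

α ≈ 1.381

Since u(0) = 0, the lottery's EU is 0.23·200^α.
Indifference: 69^α = 0.23·200^α, so (69/200)^α = 0.23.
Taking logs: α·ln(69/200) = ln(0.23), so α = -1.469676 / -1.064211 ≈ 1.381.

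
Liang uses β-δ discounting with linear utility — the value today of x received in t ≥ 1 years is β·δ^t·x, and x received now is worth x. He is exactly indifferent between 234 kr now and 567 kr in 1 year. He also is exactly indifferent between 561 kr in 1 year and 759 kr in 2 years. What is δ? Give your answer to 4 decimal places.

δ ≈ 0.7391

The second indifference involves only future payoffs, so β cancels: β·δ^1·561 = β·δ^2·759, giving δ = 561/759 = 0.73913.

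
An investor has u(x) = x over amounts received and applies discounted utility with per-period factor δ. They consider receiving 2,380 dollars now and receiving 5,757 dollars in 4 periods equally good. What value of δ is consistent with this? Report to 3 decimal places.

Equating discounted utilities: u(2380) = δ^4·u(5757) ⇒ δ^4 = u(2380)/u(5757).
With u(x) = x: δ^4 = 2380/5757 = 0.41341.
Hence δ = (0.41341)^(1/4) = 0.80185.

δ ≈ 0.802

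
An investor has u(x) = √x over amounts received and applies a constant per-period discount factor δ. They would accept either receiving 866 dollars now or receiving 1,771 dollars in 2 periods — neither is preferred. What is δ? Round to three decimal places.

Equating discounted utilities: u(866) = δ^2·u(1771) ⇒ δ^2 = u(866)/u(1771).
With u(x) = √x: δ^2 = √866/√1771 = √(866/1771) = 0.69928.
So δ = 0.69928^(1/2) ≈ 0.836.

δ ≈ 0.836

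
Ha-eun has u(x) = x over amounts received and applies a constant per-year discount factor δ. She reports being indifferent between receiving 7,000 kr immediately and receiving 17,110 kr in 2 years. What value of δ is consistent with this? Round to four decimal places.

Equating discounted utilities: u(7000) = δ^2·u(17110) ⇒ δ^2 = u(7000)/u(17110).
With u(x) = x: δ^2 = 7000/17110 = 0.40912.
Hence δ = (0.40912)^(1/2) = 0.639623.

δ ≈ 0.6396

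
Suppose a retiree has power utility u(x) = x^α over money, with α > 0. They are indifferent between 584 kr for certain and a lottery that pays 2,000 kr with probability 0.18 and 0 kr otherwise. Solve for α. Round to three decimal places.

α ≈ 1.393

Since u(0) = 0, the lottery's EU is 0.18·2000^α.
Equating: 584^α = 0.18·2000^α, i.e. 0.2920^α = 0.18.
Take logs: α = ln 0.18 / ln(584/2000) ≈ 1.39301.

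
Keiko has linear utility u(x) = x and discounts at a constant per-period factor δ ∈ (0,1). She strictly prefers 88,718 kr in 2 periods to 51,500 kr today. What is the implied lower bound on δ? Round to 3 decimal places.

Under u(x) = x this choice says 51500 < δ^2·88718.
So δ^2 > 51500/88718 = 0.58049; taking the square root of both positive sides preserves the inequality.
δ > (51500/88718)^(1/2) ≈ 0.762.

δ > 0.762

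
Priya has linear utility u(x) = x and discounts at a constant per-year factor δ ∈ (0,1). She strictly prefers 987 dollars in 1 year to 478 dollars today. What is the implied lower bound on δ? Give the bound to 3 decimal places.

Under u(x) = x this choice says 478 < δ·987.
Dividing through by 987 gives δ > 0.48430.

δ > 0.484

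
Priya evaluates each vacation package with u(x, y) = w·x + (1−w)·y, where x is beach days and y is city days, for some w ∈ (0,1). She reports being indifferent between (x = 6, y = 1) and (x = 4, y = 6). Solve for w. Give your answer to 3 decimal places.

w = 0.714

Equating utilities: w·6 + (1−w)·1 = w·4 + (1−w)·6.
w·(6−4) = (1−w)·(6−1), i.e. w·2 = (1−w)·5.
So w/(1−w) = 5/2 = 2.5000, giving w = 5/(2+5) = 0.714.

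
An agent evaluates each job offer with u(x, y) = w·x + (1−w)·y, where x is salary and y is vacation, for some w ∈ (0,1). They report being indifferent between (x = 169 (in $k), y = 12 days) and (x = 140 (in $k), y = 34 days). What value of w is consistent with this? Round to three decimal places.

w = 0.431

Equating utilities: w·169 + (1−w)·12 = w·140 + (1−w)·34.
Rearranging, 29·w − 22·(1−w) = 0.
So w/(1−w) = 22/29 = 0.7586, giving w = 22/(29+22) = 0.431.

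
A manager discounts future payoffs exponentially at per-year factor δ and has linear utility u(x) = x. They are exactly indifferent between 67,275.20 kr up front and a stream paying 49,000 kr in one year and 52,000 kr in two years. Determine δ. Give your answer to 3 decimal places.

δ ≈ 0.760

Equating present values: 67275.20 = 49000δ + 52000δ².
So 52000δ² + 49000δ − 67275.20 = 0.
By the quadratic formula (taking the positive root), δ = (−49000 + √16394241600.00) / 104000 ≈ 0.760.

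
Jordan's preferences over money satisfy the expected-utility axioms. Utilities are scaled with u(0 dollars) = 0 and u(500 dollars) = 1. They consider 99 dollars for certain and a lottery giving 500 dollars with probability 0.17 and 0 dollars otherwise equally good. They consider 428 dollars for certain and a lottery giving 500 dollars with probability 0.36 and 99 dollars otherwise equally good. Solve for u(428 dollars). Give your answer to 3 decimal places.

0.469

The first gamble pins u(99 dollars): it must equal 0.17·1 + 0.83·0 = 0.17.
Chaining: u(428 dollars) = 0.36·1.00 + 0.64·0.17 = 0.4688.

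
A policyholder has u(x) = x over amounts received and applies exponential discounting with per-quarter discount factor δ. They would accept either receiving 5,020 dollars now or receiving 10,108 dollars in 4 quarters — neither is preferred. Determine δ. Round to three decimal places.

δ ≈ 0.839

Indifference means u(5020) = δ^4 · u(10108), so δ^4 = u(5020)/u(10108).
With u(x) = x: δ^4 = 5020/10108 = 0.49664.
Taking the 4th root: δ = 0.49664^(1/4) ≈ 0.839.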